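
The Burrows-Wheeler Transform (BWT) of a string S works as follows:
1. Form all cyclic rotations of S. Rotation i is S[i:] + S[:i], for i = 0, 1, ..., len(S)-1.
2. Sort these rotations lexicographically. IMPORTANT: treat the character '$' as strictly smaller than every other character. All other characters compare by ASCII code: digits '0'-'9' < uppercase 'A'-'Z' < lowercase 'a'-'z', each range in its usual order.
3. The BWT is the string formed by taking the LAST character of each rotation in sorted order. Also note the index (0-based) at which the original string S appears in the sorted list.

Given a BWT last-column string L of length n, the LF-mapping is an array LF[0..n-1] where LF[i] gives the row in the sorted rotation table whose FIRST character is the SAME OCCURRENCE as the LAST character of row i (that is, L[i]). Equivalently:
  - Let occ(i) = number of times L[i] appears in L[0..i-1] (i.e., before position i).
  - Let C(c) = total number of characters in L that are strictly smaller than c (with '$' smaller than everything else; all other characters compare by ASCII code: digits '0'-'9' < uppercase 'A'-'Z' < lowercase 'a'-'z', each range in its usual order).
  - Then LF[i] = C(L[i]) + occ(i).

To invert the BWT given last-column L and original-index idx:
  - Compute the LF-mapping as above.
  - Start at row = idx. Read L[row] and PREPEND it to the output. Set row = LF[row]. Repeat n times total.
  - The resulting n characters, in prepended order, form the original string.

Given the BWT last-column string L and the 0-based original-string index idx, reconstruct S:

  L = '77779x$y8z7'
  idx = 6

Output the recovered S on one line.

LF mapping: 1 2 3 4 7 8 0 9 6 10 5
Walk LF starting at row 6, prepending L[row]:
  step 1: row=6, L[6]='$', prepend. Next row=LF[6]=0
  step 2: row=0, L[0]='7', prepend. Next row=LF[0]=1
  step 3: row=1, L[1]='7', prepend. Next row=LF[1]=2
  step 4: row=2, L[2]='7', prepend. Next row=LF[2]=3
  step 5: row=3, L[3]='7', prepend. Next row=LF[3]=4
  step 6: row=4, L[4]='9', prepend. Next row=LF[4]=7
  step 7: row=7, L[7]='y', prepend. Next row=LF[7]=9
  step 8: row=9, L[9]='z', prepend. Next row=LF[9]=10
  step 9: row=10, L[10]='7', prepend. Next row=LF[10]=5
  step 10: row=5, L[5]='x', prepend. Next row=LF[5]=8
  step 11: row=8, L[8]='8', prepend. Next row=LF[8]=6
Reversed output: 8x7zy97777$

Answer: 8x7zy97777$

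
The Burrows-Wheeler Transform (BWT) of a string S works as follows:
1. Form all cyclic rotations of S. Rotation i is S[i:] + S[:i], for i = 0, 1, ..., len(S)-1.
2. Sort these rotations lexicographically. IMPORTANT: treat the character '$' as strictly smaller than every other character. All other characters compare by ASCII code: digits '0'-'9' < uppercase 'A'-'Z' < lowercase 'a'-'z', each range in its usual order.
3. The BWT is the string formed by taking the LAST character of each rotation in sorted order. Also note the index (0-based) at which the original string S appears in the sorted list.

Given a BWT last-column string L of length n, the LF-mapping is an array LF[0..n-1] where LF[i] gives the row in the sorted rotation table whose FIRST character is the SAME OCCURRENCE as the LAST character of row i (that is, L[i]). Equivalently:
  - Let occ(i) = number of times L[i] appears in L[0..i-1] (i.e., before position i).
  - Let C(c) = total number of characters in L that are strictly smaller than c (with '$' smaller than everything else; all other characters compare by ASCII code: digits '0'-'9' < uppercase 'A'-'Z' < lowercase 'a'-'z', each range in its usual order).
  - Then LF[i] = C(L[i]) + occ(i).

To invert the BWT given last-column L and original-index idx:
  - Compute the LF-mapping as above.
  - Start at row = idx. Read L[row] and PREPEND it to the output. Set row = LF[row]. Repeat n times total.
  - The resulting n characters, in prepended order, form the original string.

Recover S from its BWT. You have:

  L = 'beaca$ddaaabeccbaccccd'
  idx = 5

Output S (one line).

Answer: acabccdaceaaabcdeccdb$

Derivation:
LF mapping: 7 20 1 10 2 0 17 18 3 4 5 8 21 11 12 9 6 13 14 15 16 19
Walk LF starting at row 5, prepending L[row]:
  step 1: row=5, L[5]='$', prepend. Next row=LF[5]=0
  step 2: row=0, L[0]='b', prepend. Next row=LF[0]=7
  step 3: row=7, L[7]='d', prepend. Next row=LF[7]=18
  step 4: row=18, L[18]='c', prepend. Next row=LF[18]=14
  step 5: row=14, L[14]='c', prepend. Next row=LF[14]=12
  step 6: row=12, L[12]='e', prepend. Next row=LF[12]=21
  step 7: row=21, L[21]='d', prepend. Next row=LF[21]=19
  step 8: row=19, L[19]='c', prepend. Next row=LF[19]=15
  step 9: row=15, L[15]='b', prepend. Next row=LF[15]=9
  step 10: row=9, L[9]='a', prepend. Next row=LF[9]=4
  step 11: row=4, L[4]='a', prepend. Next row=LF[4]=2
  step 12: row=2, L[2]='a', prepend. Next row=LF[2]=1
  step 13: row=1, L[1]='e', prepend. Next row=LF[1]=20
  step 14: row=20, L[20]='c', prepend. Next row=LF[20]=16
  step 15: row=16, L[16]='a', prepend. Next row=LF[16]=6
  step 16: row=6, L[6]='d', prepend. Next row=LF[6]=17
  step 17: row=17, L[17]='c', prepend. Next row=LF[17]=13
  step 18: row=13, L[13]='c', prepend. Next row=LF[13]=11
  step 19: row=11, L[11]='b', prepend. Next row=LF[11]=8
  step 20: row=8, L[8]='a', prepend. Next row=LF[8]=3
  step 21: row=3, L[3]='c', prepend. Next row=LF[3]=10
  step 22: row=10, L[10]='a', prepend. Next row=LF[10]=5
Reversed output: acabccdaceaaabcdeccdb$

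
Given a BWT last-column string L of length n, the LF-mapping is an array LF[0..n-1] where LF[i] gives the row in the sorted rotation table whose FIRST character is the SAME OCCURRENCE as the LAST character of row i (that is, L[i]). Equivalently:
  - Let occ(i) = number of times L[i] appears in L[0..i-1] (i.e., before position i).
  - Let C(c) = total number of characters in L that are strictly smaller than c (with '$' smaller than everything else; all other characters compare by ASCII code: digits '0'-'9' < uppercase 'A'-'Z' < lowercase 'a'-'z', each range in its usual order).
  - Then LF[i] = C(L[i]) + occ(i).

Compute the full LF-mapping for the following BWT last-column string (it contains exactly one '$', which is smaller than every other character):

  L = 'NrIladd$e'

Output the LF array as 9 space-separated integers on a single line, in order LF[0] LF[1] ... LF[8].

Answer: 2 8 1 7 3 4 5 0 6

Derivation:
Char counts: '$':1, 'I':1, 'N':1, 'a':1, 'd':2, 'e':1, 'l':1, 'r':1
C (first-col start): C('$')=0, C('I')=1, C('N')=2, C('a')=3, C('d')=4, C('e')=6, C('l')=7, C('r')=8
L[0]='N': occ=0, LF[0]=C('N')+0=2+0=2
L[1]='r': occ=0, LF[1]=C('r')+0=8+0=8
L[2]='I': occ=0, LF[2]=C('I')+0=1+0=1
L[3]='l': occ=0, LF[3]=C('l')+0=7+0=7
L[4]='a': occ=0, LF[4]=C('a')+0=3+0=3
L[5]='d': occ=0, LF[5]=C('d')+0=4+0=4
L[6]='d': occ=1, LF[6]=C('d')+1=4+1=5
L[7]='$': occ=0, LF[7]=C('$')+0=0+0=0
L[8]='e': occ=0, LF[8]=C('e')+0=6+0=6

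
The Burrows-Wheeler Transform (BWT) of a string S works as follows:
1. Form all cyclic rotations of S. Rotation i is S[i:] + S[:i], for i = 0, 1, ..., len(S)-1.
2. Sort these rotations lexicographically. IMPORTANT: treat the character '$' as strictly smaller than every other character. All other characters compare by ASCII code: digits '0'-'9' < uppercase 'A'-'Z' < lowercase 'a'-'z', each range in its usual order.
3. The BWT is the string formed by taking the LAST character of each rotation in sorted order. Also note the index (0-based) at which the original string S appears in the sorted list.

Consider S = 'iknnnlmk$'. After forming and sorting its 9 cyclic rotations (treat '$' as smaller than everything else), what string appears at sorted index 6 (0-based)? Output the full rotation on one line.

Answer: nlmk$iknn

Derivation:
All 9 rotations (rotation i = S[i:]+S[:i]):
  rot[0] = iknnnlmk$
  rot[1] = knnnlmk$i
  rot[2] = nnnlmk$ik
  rot[3] = nnlmk$ikn
  rot[4] = nlmk$iknn
  rot[5] = lmk$iknnn
  rot[6] = mk$iknnnl
  rot[7] = k$iknnnlm
  rot[8] = $iknnnlmk
Sorted (with $ < everything):
  sorted[0] = $iknnnlmk
  sorted[1] = iknnnlmk$
  sorted[2] = k$iknnnlm
  sorted[3] = knnnlmk$i
  sorted[4] = lmk$iknnn
  sorted[5] = mk$iknnnl
  sorted[6] = nlmk$iknn
  sorted[7] = nnlmk$ikn
  sorted[8] = nnnlmk$ik
sorted[6] = nlmk$iknn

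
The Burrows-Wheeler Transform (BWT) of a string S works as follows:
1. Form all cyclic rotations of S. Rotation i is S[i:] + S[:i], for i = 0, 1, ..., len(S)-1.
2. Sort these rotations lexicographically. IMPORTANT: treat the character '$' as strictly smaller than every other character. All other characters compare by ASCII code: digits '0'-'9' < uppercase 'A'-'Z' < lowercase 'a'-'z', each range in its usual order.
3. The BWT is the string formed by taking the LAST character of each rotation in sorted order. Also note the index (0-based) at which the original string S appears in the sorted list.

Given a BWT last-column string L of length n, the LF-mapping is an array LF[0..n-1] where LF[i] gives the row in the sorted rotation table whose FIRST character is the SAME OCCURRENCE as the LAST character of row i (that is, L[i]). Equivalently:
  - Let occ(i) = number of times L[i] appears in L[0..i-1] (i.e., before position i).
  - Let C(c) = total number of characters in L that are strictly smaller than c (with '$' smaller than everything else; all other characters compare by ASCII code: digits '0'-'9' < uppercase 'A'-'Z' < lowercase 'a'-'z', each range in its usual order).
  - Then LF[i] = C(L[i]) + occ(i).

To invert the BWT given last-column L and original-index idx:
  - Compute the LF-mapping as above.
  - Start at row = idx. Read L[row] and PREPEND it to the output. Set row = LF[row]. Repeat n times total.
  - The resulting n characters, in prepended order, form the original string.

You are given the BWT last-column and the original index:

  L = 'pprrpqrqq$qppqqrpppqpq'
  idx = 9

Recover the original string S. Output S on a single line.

LF mapping: 1 2 18 19 3 10 20 11 12 0 13 4 5 14 15 21 6 7 8 16 9 17
Walk LF starting at row 9, prepending L[row]:
  step 1: row=9, L[9]='$', prepend. Next row=LF[9]=0
  step 2: row=0, L[0]='p', prepend. Next row=LF[0]=1
  step 3: row=1, L[1]='p', prepend. Next row=LF[1]=2
  step 4: row=2, L[2]='r', prepend. Next row=LF[2]=18
  step 5: row=18, L[18]='p', prepend. Next row=LF[18]=8
  step 6: row=8, L[8]='q', prepend. Next row=LF[8]=12
  step 7: row=12, L[12]='p', prepend. Next row=LF[12]=5
  step 8: row=5, L[5]='q', prepend. Next row=LF[5]=10
  step 9: row=10, L[10]='q', prepend. Next row=LF[10]=13
  step 10: row=13, L[13]='q', prepend. Next row=LF[13]=14
  step 11: row=14, L[14]='q', prepend. Next row=LF[14]=15
  step 12: row=15, L[15]='r', prepend. Next row=LF[15]=21
  step 13: row=21, L[21]='q', prepend. Next row=LF[21]=17
  step 14: row=17, L[17]='p', prepend. Next row=LF[17]=7
  step 15: row=7, L[7]='q', prepend. Next row=LF[7]=11
  step 16: row=11, L[11]='p', prepend. Next row=LF[11]=4
  step 17: row=4, L[4]='p', prepend. Next row=LF[4]=3
  step 18: row=3, L[3]='r', prepend. Next row=LF[3]=19
  step 19: row=19, L[19]='q', prepend. Next row=LF[19]=16
  step 20: row=16, L[16]='p', prepend. Next row=LF[16]=6
  step 21: row=6, L[6]='r', prepend. Next row=LF[6]=20
  step 22: row=20, L[20]='p', prepend. Next row=LF[20]=9
Reversed output: prpqrppqpqrqqqqpqprpp$

Answer: prpqrppqpqrqqqqpqprpp$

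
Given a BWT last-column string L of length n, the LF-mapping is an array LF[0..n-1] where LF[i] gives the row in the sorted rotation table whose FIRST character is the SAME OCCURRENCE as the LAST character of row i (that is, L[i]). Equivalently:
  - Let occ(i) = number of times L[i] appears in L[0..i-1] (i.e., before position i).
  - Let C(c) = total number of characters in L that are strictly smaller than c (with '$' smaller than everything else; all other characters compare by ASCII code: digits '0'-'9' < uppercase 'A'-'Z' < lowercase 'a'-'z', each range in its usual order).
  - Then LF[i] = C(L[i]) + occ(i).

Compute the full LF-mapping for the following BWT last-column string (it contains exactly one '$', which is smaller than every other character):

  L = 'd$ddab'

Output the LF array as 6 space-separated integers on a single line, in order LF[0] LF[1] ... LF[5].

Char counts: '$':1, 'a':1, 'b':1, 'd':3
C (first-col start): C('$')=0, C('a')=1, C('b')=2, C('d')=3
L[0]='d': occ=0, LF[0]=C('d')+0=3+0=3
L[1]='$': occ=0, LF[1]=C('$')+0=0+0=0
L[2]='d': occ=1, LF[2]=C('d')+1=3+1=4
L[3]='d': occ=2, LF[3]=C('d')+2=3+2=5
L[4]='a': occ=0, LF[4]=C('a')+0=1+0=1
L[5]='b': occ=0, LF[5]=C('b')+0=2+0=2

Answer: 3 0 4 5 1 2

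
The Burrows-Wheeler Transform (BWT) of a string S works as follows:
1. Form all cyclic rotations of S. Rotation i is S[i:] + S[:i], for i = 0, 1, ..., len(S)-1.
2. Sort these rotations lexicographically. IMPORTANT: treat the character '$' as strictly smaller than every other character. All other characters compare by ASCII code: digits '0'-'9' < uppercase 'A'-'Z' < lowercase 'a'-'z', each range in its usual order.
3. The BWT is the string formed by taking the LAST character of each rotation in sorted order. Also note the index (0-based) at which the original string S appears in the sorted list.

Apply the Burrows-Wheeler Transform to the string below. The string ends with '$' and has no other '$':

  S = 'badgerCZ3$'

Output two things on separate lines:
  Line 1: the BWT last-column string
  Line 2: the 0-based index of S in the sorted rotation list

Answer: 3ZrCb$agde
5

Derivation:
All 10 rotations (rotation i = S[i:]+S[:i]):
  rot[0] = badgerCZ3$
  rot[1] = adgerCZ3$b
  rot[2] = dgerCZ3$ba
  rot[3] = gerCZ3$bad
  rot[4] = erCZ3$badg
  rot[5] = rCZ3$badge
  rot[6] = CZ3$badger
  rot[7] = Z3$badgerC
  rot[8] = 3$badgerCZ
  rot[9] = $badgerCZ3
Sorted (with $ < everything):
  sorted[0] = $badgerCZ3  (last char: '3')
  sorted[1] = 3$badgerCZ  (last char: 'Z')
  sorted[2] = CZ3$badger  (last char: 'r')
  sorted[3] = Z3$badgerC  (last char: 'C')
  sorted[4] = adgerCZ3$b  (last char: 'b')
  sorted[5] = badgerCZ3$  (last char: '$')
  sorted[6] = dgerCZ3$ba  (last char: 'a')
  sorted[7] = erCZ3$badg  (last char: 'g')
  sorted[8] = gerCZ3$bad  (last char: 'd')
  sorted[9] = rCZ3$badge  (last char: 'e')
Last column: 3ZrCb$agde
Original string S is at sorted index 5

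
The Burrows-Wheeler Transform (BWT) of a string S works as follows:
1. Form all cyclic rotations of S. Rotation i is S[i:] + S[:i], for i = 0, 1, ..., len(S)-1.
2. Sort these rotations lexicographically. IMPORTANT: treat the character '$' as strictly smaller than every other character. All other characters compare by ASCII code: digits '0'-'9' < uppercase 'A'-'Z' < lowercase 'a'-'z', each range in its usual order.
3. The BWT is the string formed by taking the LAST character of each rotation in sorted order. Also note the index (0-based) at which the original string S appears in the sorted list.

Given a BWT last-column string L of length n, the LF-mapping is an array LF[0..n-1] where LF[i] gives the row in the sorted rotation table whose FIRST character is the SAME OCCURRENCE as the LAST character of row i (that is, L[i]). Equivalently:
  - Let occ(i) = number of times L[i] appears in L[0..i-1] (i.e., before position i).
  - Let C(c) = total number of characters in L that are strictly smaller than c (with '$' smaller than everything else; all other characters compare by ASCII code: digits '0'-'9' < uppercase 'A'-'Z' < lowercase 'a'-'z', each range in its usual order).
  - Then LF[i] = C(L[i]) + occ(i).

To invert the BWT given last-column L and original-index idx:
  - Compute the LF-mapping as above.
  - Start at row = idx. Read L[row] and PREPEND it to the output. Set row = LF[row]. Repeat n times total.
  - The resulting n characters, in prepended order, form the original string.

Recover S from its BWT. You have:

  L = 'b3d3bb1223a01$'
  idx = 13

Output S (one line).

Answer: d130b231b23ab$

Derivation:
LF mapping: 10 6 13 7 11 12 2 4 5 8 9 1 3 0
Walk LF starting at row 13, prepending L[row]:
  step 1: row=13, L[13]='$', prepend. Next row=LF[13]=0
  step 2: row=0, L[0]='b', prepend. Next row=LF[0]=10
  step 3: row=10, L[10]='a', prepend. Next row=LF[10]=9
  step 4: row=9, L[9]='3', prepend. Next row=LF[9]=8
  step 5: row=8, L[8]='2', prepend. Next row=LF[8]=5
  step 6: row=5, L[5]='b', prepend. Next row=LF[5]=12
  step 7: row=12, L[12]='1', prepend. Next row=LF[12]=3
  step 8: row=3, L[3]='3', prepend. Next row=LF[3]=7
  step 9: row=7, L[7]='2', prepend. Next row=LF[7]=4
  step 10: row=4, L[4]='b', prepend. Next row=LF[4]=11
  step 11: row=11, L[11]='0', prepend. Next row=LF[11]=1
  step 12: row=1, L[1]='3', prepend. Next row=LF[1]=6
  step 13: row=6, L[6]='1', prepend. Next row=LF[6]=2
  step 14: row=2, L[2]='d', prepend. Next row=LF[2]=13
Reversed output: d130b231b23ab$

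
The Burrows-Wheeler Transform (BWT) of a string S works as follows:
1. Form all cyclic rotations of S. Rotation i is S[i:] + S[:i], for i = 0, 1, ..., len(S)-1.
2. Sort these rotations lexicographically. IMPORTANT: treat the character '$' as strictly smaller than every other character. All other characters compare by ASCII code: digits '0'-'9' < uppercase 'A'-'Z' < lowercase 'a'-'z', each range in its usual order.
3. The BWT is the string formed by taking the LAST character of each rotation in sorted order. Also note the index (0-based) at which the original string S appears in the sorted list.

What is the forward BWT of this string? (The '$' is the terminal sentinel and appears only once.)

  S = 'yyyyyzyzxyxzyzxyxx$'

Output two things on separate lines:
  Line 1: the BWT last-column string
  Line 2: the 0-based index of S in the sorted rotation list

Answer: xxyzzyxx$yyyzzyyyxy
8

Derivation:
All 19 rotations (rotation i = S[i:]+S[:i]):
  rot[0] = yyyyyzyzxyxzyzxyxx$
  rot[1] = yyyyzyzxyxzyzxyxx$y
  rot[2] = yyyzyzxyxzyzxyxx$yy
  rot[3] = yyzyzxyxzyzxyxx$yyy
  rot[4] = yzyzxyxzyzxyxx$yyyy
  rot[5] = zyzxyxzyzxyxx$yyyyy
  rot[6] = yzxyxzyzxyxx$yyyyyz
  rot[7] = zxyxzyzxyxx$yyyyyzy
  rot[8] = xyxzyzxyxx$yyyyyzyz
  rot[9] = yxzyzxyxx$yyyyyzyzx
  rot[10] = xzyzxyxx$yyyyyzyzxy
  rot[11] = zyzxyxx$yyyyyzyzxyx
  rot[12] = yzxyxx$yyyyyzyzxyxz
  rot[13] = zxyxx$yyyyyzyzxyxzy
  rot[14] = xyxx$yyyyyzyzxyxzyz
  rot[15] = yxx$yyyyyzyzxyxzyzx
  rot[16] = xx$yyyyyzyzxyxzyzxy
  rot[17] = x$yyyyyzyzxyxzyzxyx
  rot[18] = $yyyyyzyzxyxzyzxyxx
Sorted (with $ < everything):
  sorted[0] = $yyyyyzyzxyxzyzxyxx  (last char: 'x')
  sorted[1] = x$yyyyyzyzxyxzyzxyx  (last char: 'x')
  sorted[2] = xx$yyyyyzyzxyxzyzxy  (last char: 'y')
  sorted[3] = xyxx$yyyyyzyzxyxzyz  (last char: 'z')
  sorted[4] = xyxzyzxyxx$yyyyyzyz  (last char: 'z')
  sorted[5] = xzyzxyxx$yyyyyzyzxy  (last char: 'y')
  sorted[6] = yxx$yyyyyzyzxyxzyzx  (last char: 'x')
  sorted[7] = yxzyzxyxx$yyyyyzyzx  (last char: 'x')
  sorted[8] = yyyyyzyzxyxzyzxyxx$  (last char: '$')
  sorted[9] = yyyyzyzxyxzyzxyxx$y  (last char: 'y')
  sorted[10] = yyyzyzxyxzyzxyxx$yy  (last char: 'y')
  sorted[11] = yyzyzxyxzyzxyxx$yyy  (last char: 'y')
  sorted[12] = yzxyxx$yyyyyzyzxyxz  (last char: 'z')
  sorted[13] = yzxyxzyzxyxx$yyyyyz  (last char: 'z')
  sorted[14] = yzyzxyxzyzxyxx$yyyy  (last char: 'y')
  sorted[15] = zxyxx$yyyyyzyzxyxzy  (last char: 'y')
  sorted[16] = zxyxzyzxyxx$yyyyyzy  (last char: 'y')
  sorted[17] = zyzxyxx$yyyyyzyzxyx  (last char: 'x')
  sorted[18] = zyzxyxzyzxyxx$yyyyy  (last char: 'y')
Last column: xxyzzyxx$yyyzzyyyxy
Original string S is at sorted index 8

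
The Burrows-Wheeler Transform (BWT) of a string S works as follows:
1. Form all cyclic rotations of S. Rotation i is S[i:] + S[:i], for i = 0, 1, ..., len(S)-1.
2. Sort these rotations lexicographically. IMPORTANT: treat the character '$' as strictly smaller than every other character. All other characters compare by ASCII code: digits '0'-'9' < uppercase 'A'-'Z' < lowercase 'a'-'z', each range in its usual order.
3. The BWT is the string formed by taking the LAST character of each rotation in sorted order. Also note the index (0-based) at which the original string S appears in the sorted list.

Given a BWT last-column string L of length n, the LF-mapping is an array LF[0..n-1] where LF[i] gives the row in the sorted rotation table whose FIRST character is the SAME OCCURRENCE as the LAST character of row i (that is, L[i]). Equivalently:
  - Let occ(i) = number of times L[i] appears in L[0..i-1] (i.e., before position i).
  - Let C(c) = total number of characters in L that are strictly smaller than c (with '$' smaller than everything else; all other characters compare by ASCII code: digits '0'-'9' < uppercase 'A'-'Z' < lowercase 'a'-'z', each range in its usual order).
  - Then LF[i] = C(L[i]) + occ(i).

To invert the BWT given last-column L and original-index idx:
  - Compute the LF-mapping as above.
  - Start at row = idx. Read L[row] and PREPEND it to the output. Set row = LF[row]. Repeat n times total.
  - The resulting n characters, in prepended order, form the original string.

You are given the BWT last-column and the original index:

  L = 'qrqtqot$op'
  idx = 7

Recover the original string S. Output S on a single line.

LF mapping: 4 7 5 8 6 1 9 0 2 3
Walk LF starting at row 7, prepending L[row]:
  step 1: row=7, L[7]='$', prepend. Next row=LF[7]=0
  step 2: row=0, L[0]='q', prepend. Next row=LF[0]=4
  step 3: row=4, L[4]='q', prepend. Next row=LF[4]=6
  step 4: row=6, L[6]='t', prepend. Next row=LF[6]=9
  step 5: row=9, L[9]='p', prepend. Next row=LF[9]=3
  step 6: row=3, L[3]='t', prepend. Next row=LF[3]=8
  step 7: row=8, L[8]='o', prepend. Next row=LF[8]=2
  step 8: row=2, L[2]='q', prepend. Next row=LF[2]=5
  step 9: row=5, L[5]='o', prepend. Next row=LF[5]=1
  step 10: row=1, L[1]='r', prepend. Next row=LF[1]=7
Reversed output: roqotptqq$

Answer: roqotptqq$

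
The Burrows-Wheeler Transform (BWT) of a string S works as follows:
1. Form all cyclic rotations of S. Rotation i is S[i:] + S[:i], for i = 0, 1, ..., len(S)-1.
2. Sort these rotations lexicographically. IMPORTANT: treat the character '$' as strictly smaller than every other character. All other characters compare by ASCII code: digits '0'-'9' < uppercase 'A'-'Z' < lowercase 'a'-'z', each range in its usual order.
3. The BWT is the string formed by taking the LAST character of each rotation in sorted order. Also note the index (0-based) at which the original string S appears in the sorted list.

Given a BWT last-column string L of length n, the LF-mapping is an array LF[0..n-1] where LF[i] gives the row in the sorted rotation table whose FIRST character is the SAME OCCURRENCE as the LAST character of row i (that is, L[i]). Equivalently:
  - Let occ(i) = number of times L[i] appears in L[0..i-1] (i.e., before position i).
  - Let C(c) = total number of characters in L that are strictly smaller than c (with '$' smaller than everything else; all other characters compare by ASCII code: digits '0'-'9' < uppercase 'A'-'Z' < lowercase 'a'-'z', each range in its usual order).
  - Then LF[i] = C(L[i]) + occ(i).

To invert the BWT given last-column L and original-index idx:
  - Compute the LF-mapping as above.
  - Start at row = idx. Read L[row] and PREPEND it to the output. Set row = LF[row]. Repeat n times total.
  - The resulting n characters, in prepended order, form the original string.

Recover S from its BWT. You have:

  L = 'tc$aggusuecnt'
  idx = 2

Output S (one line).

LF mapping: 9 2 0 1 5 6 11 8 12 4 3 7 10
Walk LF starting at row 2, prepending L[row]:
  step 1: row=2, L[2]='$', prepend. Next row=LF[2]=0
  step 2: row=0, L[0]='t', prepend. Next row=LF[0]=9
  step 3: row=9, L[9]='e', prepend. Next row=LF[9]=4
  step 4: row=4, L[4]='g', prepend. Next row=LF[4]=5
  step 5: row=5, L[5]='g', prepend. Next row=LF[5]=6
  step 6: row=6, L[6]='u', prepend. Next row=LF[6]=11
  step 7: row=11, L[11]='n', prepend. Next row=LF[11]=7
  step 8: row=7, L[7]='s', prepend. Next row=LF[7]=8
  step 9: row=8, L[8]='u', prepend. Next row=LF[8]=12
  step 10: row=12, L[12]='t', prepend. Next row=LF[12]=10
  step 11: row=10, L[10]='c', prepend. Next row=LF[10]=3
  step 12: row=3, L[3]='a', prepend. Next row=LF[3]=1
  step 13: row=1, L[1]='c', prepend. Next row=LF[1]=2
Reversed output: cactusnugget$

Answer: cactusnugget$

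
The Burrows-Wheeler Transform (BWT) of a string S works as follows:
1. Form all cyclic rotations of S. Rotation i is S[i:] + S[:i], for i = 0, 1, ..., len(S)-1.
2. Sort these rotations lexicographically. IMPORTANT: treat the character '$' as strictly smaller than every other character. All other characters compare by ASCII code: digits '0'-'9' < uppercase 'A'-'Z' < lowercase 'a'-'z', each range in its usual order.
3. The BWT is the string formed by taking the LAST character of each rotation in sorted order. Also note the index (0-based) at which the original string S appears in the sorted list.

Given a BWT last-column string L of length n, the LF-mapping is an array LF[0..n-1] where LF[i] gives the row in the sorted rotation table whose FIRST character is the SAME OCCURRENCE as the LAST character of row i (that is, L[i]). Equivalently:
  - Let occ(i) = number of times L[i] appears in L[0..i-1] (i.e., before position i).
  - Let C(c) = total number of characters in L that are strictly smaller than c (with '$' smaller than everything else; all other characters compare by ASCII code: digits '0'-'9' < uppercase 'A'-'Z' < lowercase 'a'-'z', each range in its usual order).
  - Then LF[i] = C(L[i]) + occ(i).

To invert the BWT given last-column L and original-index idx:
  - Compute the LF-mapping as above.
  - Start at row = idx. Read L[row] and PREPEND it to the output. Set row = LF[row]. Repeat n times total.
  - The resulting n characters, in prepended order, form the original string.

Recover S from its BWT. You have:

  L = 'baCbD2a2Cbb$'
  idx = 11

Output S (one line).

LF mapping: 8 6 3 9 5 1 7 2 4 10 11 0
Walk LF starting at row 11, prepending L[row]:
  step 1: row=11, L[11]='$', prepend. Next row=LF[11]=0
  step 2: row=0, L[0]='b', prepend. Next row=LF[0]=8
  step 3: row=8, L[8]='C', prepend. Next row=LF[8]=4
  step 4: row=4, L[4]='D', prepend. Next row=LF[4]=5
  step 5: row=5, L[5]='2', prepend. Next row=LF[5]=1
  step 6: row=1, L[1]='a', prepend. Next row=LF[1]=6
  step 7: row=6, L[6]='a', prepend. Next row=LF[6]=7
  step 8: row=7, L[7]='2', prepend. Next row=LF[7]=2
  step 9: row=2, L[2]='C', prepend. Next row=LF[2]=3
  step 10: row=3, L[3]='b', prepend. Next row=LF[3]=9
  step 11: row=9, L[9]='b', prepend. Next row=LF[9]=10
  step 12: row=10, L[10]='b', prepend. Next row=LF[10]=11
Reversed output: bbbC2aa2DCb$

Answer: bbbC2aa2DCb$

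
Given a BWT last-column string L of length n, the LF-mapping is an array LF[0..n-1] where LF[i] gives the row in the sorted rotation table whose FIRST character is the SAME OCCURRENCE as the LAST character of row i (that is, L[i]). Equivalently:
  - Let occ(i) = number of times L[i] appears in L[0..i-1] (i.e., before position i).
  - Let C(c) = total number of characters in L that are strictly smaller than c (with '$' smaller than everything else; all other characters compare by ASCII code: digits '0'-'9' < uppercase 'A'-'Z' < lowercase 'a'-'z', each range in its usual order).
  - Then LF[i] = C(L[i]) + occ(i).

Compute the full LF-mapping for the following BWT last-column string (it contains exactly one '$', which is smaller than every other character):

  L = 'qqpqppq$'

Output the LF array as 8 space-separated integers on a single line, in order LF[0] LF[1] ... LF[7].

Char counts: '$':1, 'p':3, 'q':4
C (first-col start): C('$')=0, C('p')=1, C('q')=4
L[0]='q': occ=0, LF[0]=C('q')+0=4+0=4
L[1]='q': occ=1, LF[1]=C('q')+1=4+1=5
L[2]='p': occ=0, LF[2]=C('p')+0=1+0=1
L[3]='q': occ=2, LF[3]=C('q')+2=4+2=6
L[4]='p': occ=1, LF[4]=C('p')+1=1+1=2
L[5]='p': occ=2, LF[5]=C('p')+2=1+2=3
L[6]='q': occ=3, LF[6]=C('q')+3=4+3=7
L[7]='$': occ=0, LF[7]=C('$')+0=0+0=0

Answer: 4 5 1 6 2 3 7 0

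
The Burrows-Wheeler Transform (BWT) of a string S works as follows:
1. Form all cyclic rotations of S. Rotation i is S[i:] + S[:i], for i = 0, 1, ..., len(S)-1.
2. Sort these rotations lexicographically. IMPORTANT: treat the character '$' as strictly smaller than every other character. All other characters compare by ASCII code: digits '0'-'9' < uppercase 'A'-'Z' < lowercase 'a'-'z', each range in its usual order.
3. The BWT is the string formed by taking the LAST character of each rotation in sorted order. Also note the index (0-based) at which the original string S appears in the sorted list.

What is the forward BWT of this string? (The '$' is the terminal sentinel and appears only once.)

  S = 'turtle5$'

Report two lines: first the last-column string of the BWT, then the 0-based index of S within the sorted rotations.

All 8 rotations (rotation i = S[i:]+S[:i]):
  rot[0] = turtle5$
  rot[1] = urtle5$t
  rot[2] = rtle5$tu
  rot[3] = tle5$tur
  rot[4] = le5$turt
  rot[5] = e5$turtl
  rot[6] = 5$turtle
  rot[7] = $turtle5
Sorted (with $ < everything):
  sorted[0] = $turtle5  (last char: '5')
  sorted[1] = 5$turtle  (last char: 'e')
  sorted[2] = e5$turtl  (last char: 'l')
  sorted[3] = le5$turt  (last char: 't')
  sorted[4] = rtle5$tu  (last char: 'u')
  sorted[5] = tle5$tur  (last char: 'r')
  sorted[6] = turtle5$  (last char: '$')
  sorted[7] = urtle5$t  (last char: 't')
Last column: 5eltur$t
Original string S is at sorted index 6

Answer: 5eltur$t
6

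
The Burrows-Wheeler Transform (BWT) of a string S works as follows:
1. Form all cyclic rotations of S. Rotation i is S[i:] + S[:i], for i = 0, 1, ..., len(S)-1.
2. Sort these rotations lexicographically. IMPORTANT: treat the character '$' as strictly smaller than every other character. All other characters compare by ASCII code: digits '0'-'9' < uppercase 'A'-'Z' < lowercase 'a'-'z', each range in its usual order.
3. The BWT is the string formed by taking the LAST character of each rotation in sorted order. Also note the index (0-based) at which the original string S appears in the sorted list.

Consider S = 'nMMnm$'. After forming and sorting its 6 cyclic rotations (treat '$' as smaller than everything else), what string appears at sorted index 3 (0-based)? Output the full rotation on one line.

All 6 rotations (rotation i = S[i:]+S[:i]):
  rot[0] = nMMnm$
  rot[1] = MMnm$n
  rot[2] = Mnm$nM
  rot[3] = nm$nMM
  rot[4] = m$nMMn
  rot[5] = $nMMnm
Sorted (with $ < everything):
  sorted[0] = $nMMnm
  sorted[1] = MMnm$n
  sorted[2] = Mnm$nM
  sorted[3] = m$nMMn
  sorted[4] = nMMnm$
  sorted[5] = nm$nMM
sorted[3] = m$nMMn

Answer: m$nMMn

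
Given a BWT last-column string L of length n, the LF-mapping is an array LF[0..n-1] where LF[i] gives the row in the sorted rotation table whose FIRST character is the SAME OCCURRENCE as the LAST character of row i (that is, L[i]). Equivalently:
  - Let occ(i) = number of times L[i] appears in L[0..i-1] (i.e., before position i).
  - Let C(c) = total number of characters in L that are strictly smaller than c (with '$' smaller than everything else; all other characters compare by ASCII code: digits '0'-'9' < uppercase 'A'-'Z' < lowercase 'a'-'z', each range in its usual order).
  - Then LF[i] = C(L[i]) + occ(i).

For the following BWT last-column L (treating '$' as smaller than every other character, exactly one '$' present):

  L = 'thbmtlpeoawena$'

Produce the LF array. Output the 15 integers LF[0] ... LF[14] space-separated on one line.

Char counts: '$':1, 'a':2, 'b':1, 'e':2, 'h':1, 'l':1, 'm':1, 'n':1, 'o':1, 'p':1, 't':2, 'w':1
C (first-col start): C('$')=0, C('a')=1, C('b')=3, C('e')=4, C('h')=6, C('l')=7, C('m')=8, C('n')=9, C('o')=10, C('p')=11, C('t')=12, C('w')=14
L[0]='t': occ=0, LF[0]=C('t')+0=12+0=12
L[1]='h': occ=0, LF[1]=C('h')+0=6+0=6
L[2]='b': occ=0, LF[2]=C('b')+0=3+0=3
L[3]='m': occ=0, LF[3]=C('m')+0=8+0=8
L[4]='t': occ=1, LF[4]=C('t')+1=12+1=13
L[5]='l': occ=0, LF[5]=C('l')+0=7+0=7
L[6]='p': occ=0, LF[6]=C('p')+0=11+0=11
L[7]='e': occ=0, LF[7]=C('e')+0=4+0=4
L[8]='o': occ=0, LF[8]=C('o')+0=10+0=10
L[9]='a': occ=0, LF[9]=C('a')+0=1+0=1
L[10]='w': occ=0, LF[10]=C('w')+0=14+0=14
L[11]='e': occ=1, LF[11]=C('e')+1=4+1=5
L[12]='n': occ=0, LF[12]=C('n')+0=9+0=9
L[13]='a': occ=1, LF[13]=C('a')+1=1+1=2
L[14]='$': occ=0, LF[14]=C('$')+0=0+0=0

Answer: 12 6 3 8 13 7 11 4 10 1 14 5 9 2 0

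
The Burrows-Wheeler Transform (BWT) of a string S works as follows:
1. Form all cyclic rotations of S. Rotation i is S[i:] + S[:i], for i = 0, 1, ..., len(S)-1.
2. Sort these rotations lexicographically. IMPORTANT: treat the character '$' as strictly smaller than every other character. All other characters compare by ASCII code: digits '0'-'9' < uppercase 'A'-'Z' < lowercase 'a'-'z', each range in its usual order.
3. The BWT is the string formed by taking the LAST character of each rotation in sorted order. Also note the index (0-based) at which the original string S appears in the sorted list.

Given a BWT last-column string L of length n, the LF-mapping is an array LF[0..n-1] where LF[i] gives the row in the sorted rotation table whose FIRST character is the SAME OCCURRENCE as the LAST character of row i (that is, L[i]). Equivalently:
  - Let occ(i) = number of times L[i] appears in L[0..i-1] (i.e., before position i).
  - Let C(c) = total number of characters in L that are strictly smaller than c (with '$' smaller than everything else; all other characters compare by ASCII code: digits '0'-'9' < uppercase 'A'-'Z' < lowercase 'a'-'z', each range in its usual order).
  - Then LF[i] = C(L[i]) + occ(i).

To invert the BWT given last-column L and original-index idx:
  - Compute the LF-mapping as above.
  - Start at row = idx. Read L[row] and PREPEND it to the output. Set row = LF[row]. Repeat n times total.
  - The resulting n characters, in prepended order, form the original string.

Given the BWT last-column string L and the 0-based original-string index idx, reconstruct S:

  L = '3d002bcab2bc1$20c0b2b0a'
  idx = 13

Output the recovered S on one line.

LF mapping: 11 22 1 2 7 14 19 12 15 8 16 20 6 0 9 3 21 4 17 10 18 5 13
Walk LF starting at row 13, prepending L[row]:
  step 1: row=13, L[13]='$', prepend. Next row=LF[13]=0
  step 2: row=0, L[0]='3', prepend. Next row=LF[0]=11
  step 3: row=11, L[11]='c', prepend. Next row=LF[11]=20
  step 4: row=20, L[20]='b', prepend. Next row=LF[20]=18
  step 5: row=18, L[18]='b', prepend. Next row=LF[18]=17
  step 6: row=17, L[17]='0', prepend. Next row=LF[17]=4
  step 7: row=4, L[4]='2', prepend. Next row=LF[4]=7
  step 8: row=7, L[7]='a', prepend. Next row=LF[7]=12
  step 9: row=12, L[12]='1', prepend. Next row=LF[12]=6
  step 10: row=6, L[6]='c', prepend. Next row=LF[6]=19
  step 11: row=19, L[19]='2', prepend. Next row=LF[19]=10
  step 12: row=10, L[10]='b', prepend. Next row=LF[10]=16
  step 13: row=16, L[16]='c', prepend. Next row=LF[16]=21
  step 14: row=21, L[21]='0', prepend. Next row=LF[21]=5
  step 15: row=5, L[5]='b', prepend. Next row=LF[5]=14
  step 16: row=14, L[14]='2', prepend. Next row=LF[14]=9
  step 17: row=9, L[9]='2', prepend. Next row=LF[9]=8
  step 18: row=8, L[8]='b', prepend. Next row=LF[8]=15
  step 19: row=15, L[15]='0', prepend. Next row=LF[15]=3
  step 20: row=3, L[3]='0', prepend. Next row=LF[3]=2
  step 21: row=2, L[2]='0', prepend. Next row=LF[2]=1
  step 22: row=1, L[1]='d', prepend. Next row=LF[1]=22
  step 23: row=22, L[22]='a', prepend. Next row=LF[22]=13
Reversed output: ad000b22b0cb2c1a20bbc3$

Answer: ad000b22b0cb2c1a20bbc3$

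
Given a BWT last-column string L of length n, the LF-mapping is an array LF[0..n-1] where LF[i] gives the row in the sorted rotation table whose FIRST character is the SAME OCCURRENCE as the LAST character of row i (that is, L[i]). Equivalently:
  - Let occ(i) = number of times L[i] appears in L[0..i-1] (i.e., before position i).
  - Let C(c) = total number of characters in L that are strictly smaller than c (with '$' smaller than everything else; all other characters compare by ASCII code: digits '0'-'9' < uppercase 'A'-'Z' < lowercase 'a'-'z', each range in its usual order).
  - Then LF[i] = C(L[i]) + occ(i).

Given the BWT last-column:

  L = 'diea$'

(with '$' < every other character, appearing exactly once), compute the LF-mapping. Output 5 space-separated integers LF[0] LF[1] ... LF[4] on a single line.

Char counts: '$':1, 'a':1, 'd':1, 'e':1, 'i':1
C (first-col start): C('$')=0, C('a')=1, C('d')=2, C('e')=3, C('i')=4
L[0]='d': occ=0, LF[0]=C('d')+0=2+0=2
L[1]='i': occ=0, LF[1]=C('i')+0=4+0=4
L[2]='e': occ=0, LF[2]=C('e')+0=3+0=3
L[3]='a': occ=0, LF[3]=C('a')+0=1+0=1
L[4]='$': occ=0, LF[4]=C('$')+0=0+0=0

Answer: 2 4 3 1 0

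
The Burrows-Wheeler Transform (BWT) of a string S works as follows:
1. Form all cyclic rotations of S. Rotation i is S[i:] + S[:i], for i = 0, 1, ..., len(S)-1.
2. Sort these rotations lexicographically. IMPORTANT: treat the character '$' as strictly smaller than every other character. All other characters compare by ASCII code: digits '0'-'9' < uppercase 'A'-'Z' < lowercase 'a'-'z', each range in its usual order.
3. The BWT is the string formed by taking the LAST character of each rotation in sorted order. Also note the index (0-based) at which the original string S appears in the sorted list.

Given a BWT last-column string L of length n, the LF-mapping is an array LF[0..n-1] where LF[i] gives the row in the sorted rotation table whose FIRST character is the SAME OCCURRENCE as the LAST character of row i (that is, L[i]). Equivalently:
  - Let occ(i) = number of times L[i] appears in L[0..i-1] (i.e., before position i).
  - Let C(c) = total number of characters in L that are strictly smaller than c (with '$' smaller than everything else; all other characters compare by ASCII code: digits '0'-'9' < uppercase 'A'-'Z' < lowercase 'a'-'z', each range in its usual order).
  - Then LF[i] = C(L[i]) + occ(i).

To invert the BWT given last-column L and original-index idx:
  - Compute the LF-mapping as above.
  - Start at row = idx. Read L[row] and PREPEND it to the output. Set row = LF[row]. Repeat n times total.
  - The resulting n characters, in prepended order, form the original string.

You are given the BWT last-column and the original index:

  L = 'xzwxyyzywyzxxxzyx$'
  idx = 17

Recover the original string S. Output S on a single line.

LF mapping: 3 14 1 4 9 10 15 11 2 12 16 5 6 7 17 13 8 0
Walk LF starting at row 17, prepending L[row]:
  step 1: row=17, L[17]='$', prepend. Next row=LF[17]=0
  step 2: row=0, L[0]='x', prepend. Next row=LF[0]=3
  step 3: row=3, L[3]='x', prepend. Next row=LF[3]=4
  step 4: row=4, L[4]='y', prepend. Next row=LF[4]=9
  step 5: row=9, L[9]='y', prepend. Next row=LF[9]=12
  step 6: row=12, L[12]='x', prepend. Next row=LF[12]=6
  step 7: row=6, L[6]='z', prepend. Next row=LF[6]=15
  step 8: row=15, L[15]='y', prepend. Next row=LF[15]=13
  step 9: row=13, L[13]='x', prepend. Next row=LF[13]=7
  step 10: row=7, L[7]='y', prepend. Next row=LF[7]=11
  step 11: row=11, L[11]='x', prepend. Next row=LF[11]=5
  step 12: row=5, L[5]='y', prepend. Next row=LF[5]=10
  step 13: row=10, L[10]='z', prepend. Next row=LF[10]=16
  step 14: row=16, L[16]='x', prepend. Next row=LF[16]=8
  step 15: row=8, L[8]='w', prepend. Next row=LF[8]=2
  step 16: row=2, L[2]='w', prepend. Next row=LF[2]=1
  step 17: row=1, L[1]='z', prepend. Next row=LF[1]=14
  step 18: row=14, L[14]='z', prepend. Next row=LF[14]=17
Reversed output: zzwwxzyxyxyzxyyxx$

Answer: zzwwxzyxyxyzxyyxx$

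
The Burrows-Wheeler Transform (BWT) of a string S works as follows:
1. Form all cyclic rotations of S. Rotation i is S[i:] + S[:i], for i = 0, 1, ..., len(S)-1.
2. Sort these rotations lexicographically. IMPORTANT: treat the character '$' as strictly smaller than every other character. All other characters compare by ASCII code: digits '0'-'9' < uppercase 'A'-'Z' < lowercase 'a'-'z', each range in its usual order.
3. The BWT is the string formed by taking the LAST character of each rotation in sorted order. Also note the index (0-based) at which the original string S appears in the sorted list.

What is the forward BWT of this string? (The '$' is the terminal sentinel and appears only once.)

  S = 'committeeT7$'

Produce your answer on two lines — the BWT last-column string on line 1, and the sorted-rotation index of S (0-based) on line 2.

Answer: 7Te$etmmocti
3

Derivation:
All 12 rotations (rotation i = S[i:]+S[:i]):
  rot[0] = committeeT7$
  rot[1] = ommitteeT7$c
  rot[2] = mmitteeT7$co
  rot[3] = mitteeT7$com
  rot[4] = itteeT7$comm
  rot[5] = tteeT7$commi
  rot[6] = teeT7$commit
  rot[7] = eeT7$committ
  rot[8] = eT7$committe
  rot[9] = T7$committee
  rot[10] = 7$committeeT
  rot[11] = $committeeT7
Sorted (with $ < everything):
  sorted[0] = $committeeT7  (last char: '7')
  sorted[1] = 7$committeeT  (last char: 'T')
  sorted[2] = T7$committee  (last char: 'e')
  sorted[3] = committeeT7$  (last char: '$')
  sorted[4] = eT7$committe  (last char: 'e')
  sorted[5] = eeT7$committ  (last char: 't')
  sorted[6] = itteeT7$comm  (last char: 'm')
  sorted[7] = mitteeT7$com  (last char: 'm')
  sorted[8] = mmitteeT7$co  (last char: 'o')
  sorted[9] = ommitteeT7$c  (last char: 'c')
  sorted[10] = teeT7$commit  (last char: 't')
  sorted[11] = tteeT7$commi  (last char: 'i')
Last column: 7Te$etmmocti
Original string S is at sorted index 3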